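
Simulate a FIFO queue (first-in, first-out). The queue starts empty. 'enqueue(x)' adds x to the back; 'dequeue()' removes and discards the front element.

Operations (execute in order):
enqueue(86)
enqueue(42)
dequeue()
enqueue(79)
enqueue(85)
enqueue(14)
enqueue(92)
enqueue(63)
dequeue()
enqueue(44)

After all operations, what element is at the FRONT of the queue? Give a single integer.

enqueue(86): queue = [86]
enqueue(42): queue = [86, 42]
dequeue(): queue = [42]
enqueue(79): queue = [42, 79]
enqueue(85): queue = [42, 79, 85]
enqueue(14): queue = [42, 79, 85, 14]
enqueue(92): queue = [42, 79, 85, 14, 92]
enqueue(63): queue = [42, 79, 85, 14, 92, 63]
dequeue(): queue = [79, 85, 14, 92, 63]
enqueue(44): queue = [79, 85, 14, 92, 63, 44]

Answer: 79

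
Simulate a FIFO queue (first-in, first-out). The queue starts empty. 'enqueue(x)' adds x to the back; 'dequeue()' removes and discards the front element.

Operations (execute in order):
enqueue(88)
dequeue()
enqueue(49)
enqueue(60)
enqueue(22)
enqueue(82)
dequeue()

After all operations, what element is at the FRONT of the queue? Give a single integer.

Answer: 60

Derivation:
enqueue(88): queue = [88]
dequeue(): queue = []
enqueue(49): queue = [49]
enqueue(60): queue = [49, 60]
enqueue(22): queue = [49, 60, 22]
enqueue(82): queue = [49, 60, 22, 82]
dequeue(): queue = [60, 22, 82]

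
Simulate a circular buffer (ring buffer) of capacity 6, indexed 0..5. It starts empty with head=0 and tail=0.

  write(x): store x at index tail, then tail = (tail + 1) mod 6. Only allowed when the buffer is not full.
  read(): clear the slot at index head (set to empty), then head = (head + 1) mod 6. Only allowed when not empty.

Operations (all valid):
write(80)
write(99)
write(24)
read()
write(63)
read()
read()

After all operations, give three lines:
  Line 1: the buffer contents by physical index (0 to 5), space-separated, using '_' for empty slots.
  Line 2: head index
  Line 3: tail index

Answer: _ _ _ 63 _ _
3
4

Derivation:
write(80): buf=[80 _ _ _ _ _], head=0, tail=1, size=1
write(99): buf=[80 99 _ _ _ _], head=0, tail=2, size=2
write(24): buf=[80 99 24 _ _ _], head=0, tail=3, size=3
read(): buf=[_ 99 24 _ _ _], head=1, tail=3, size=2
write(63): buf=[_ 99 24 63 _ _], head=1, tail=4, size=3
read(): buf=[_ _ 24 63 _ _], head=2, tail=4, size=2
read(): buf=[_ _ _ 63 _ _], head=3, tail=4, size=1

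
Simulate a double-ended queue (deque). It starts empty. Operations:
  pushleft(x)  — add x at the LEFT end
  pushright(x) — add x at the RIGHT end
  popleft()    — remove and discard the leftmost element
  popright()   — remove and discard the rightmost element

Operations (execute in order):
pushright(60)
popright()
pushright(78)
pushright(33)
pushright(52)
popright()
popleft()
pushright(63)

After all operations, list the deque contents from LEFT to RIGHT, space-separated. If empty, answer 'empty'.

Answer: 33 63

Derivation:
pushright(60): [60]
popright(): []
pushright(78): [78]
pushright(33): [78, 33]
pushright(52): [78, 33, 52]
popright(): [78, 33]
popleft(): [33]
pushright(63): [33, 63]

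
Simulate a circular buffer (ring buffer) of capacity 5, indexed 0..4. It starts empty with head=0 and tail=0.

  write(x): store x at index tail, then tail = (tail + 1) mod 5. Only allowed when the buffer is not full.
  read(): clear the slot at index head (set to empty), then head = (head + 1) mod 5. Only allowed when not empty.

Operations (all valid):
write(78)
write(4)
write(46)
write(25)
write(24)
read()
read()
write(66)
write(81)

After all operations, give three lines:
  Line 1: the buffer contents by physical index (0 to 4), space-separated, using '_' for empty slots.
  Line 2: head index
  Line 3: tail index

write(78): buf=[78 _ _ _ _], head=0, tail=1, size=1
write(4): buf=[78 4 _ _ _], head=0, tail=2, size=2
write(46): buf=[78 4 46 _ _], head=0, tail=3, size=3
write(25): buf=[78 4 46 25 _], head=0, tail=4, size=4
write(24): buf=[78 4 46 25 24], head=0, tail=0, size=5
read(): buf=[_ 4 46 25 24], head=1, tail=0, size=4
read(): buf=[_ _ 46 25 24], head=2, tail=0, size=3
write(66): buf=[66 _ 46 25 24], head=2, tail=1, size=4
write(81): buf=[66 81 46 25 24], head=2, tail=2, size=5

Answer: 66 81 46 25 24
2
2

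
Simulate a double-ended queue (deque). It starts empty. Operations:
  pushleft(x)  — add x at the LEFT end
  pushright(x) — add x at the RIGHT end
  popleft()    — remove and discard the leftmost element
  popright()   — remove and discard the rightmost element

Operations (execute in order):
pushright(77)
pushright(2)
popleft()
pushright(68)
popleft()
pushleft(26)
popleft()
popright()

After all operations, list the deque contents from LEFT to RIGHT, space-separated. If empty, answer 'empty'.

Answer: empty

Derivation:
pushright(77): [77]
pushright(2): [77, 2]
popleft(): [2]
pushright(68): [2, 68]
popleft(): [68]
pushleft(26): [26, 68]
popleft(): [68]
popright(): []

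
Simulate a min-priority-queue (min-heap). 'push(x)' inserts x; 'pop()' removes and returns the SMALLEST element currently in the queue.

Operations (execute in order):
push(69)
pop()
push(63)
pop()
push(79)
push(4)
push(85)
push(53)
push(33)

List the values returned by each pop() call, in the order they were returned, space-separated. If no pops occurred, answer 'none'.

push(69): heap contents = [69]
pop() → 69: heap contents = []
push(63): heap contents = [63]
pop() → 63: heap contents = []
push(79): heap contents = [79]
push(4): heap contents = [4, 79]
push(85): heap contents = [4, 79, 85]
push(53): heap contents = [4, 53, 79, 85]
push(33): heap contents = [4, 33, 53, 79, 85]

Answer: 69 63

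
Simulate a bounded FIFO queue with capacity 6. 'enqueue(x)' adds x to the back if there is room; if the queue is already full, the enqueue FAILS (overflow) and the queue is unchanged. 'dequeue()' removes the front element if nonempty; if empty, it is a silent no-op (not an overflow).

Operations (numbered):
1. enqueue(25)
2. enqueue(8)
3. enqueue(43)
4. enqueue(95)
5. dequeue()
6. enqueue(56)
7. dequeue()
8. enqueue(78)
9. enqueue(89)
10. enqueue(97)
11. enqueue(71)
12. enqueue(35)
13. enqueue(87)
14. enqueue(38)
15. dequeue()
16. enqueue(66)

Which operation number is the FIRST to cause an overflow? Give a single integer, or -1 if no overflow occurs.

1. enqueue(25): size=1
2. enqueue(8): size=2
3. enqueue(43): size=3
4. enqueue(95): size=4
5. dequeue(): size=3
6. enqueue(56): size=4
7. dequeue(): size=3
8. enqueue(78): size=4
9. enqueue(89): size=5
10. enqueue(97): size=6
11. enqueue(71): size=6=cap → OVERFLOW (fail)
12. enqueue(35): size=6=cap → OVERFLOW (fail)
13. enqueue(87): size=6=cap → OVERFLOW (fail)
14. enqueue(38): size=6=cap → OVERFLOW (fail)
15. dequeue(): size=5
16. enqueue(66): size=6

Answer: 11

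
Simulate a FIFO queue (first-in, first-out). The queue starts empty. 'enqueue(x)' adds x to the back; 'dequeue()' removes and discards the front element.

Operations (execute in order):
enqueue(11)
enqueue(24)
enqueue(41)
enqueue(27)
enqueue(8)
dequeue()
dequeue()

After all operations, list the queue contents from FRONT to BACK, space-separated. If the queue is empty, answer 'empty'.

Answer: 41 27 8

Derivation:
enqueue(11): [11]
enqueue(24): [11, 24]
enqueue(41): [11, 24, 41]
enqueue(27): [11, 24, 41, 27]
enqueue(8): [11, 24, 41, 27, 8]
dequeue(): [24, 41, 27, 8]
dequeue(): [41, 27, 8]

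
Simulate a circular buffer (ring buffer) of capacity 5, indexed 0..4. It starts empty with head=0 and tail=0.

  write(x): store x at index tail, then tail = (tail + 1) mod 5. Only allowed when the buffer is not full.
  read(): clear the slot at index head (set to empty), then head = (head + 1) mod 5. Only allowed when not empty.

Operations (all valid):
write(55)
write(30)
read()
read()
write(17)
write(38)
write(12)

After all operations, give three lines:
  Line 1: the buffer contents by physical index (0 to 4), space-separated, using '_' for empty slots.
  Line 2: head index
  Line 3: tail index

Answer: _ _ 17 38 12
2
0

Derivation:
write(55): buf=[55 _ _ _ _], head=0, tail=1, size=1
write(30): buf=[55 30 _ _ _], head=0, tail=2, size=2
read(): buf=[_ 30 _ _ _], head=1, tail=2, size=1
read(): buf=[_ _ _ _ _], head=2, tail=2, size=0
write(17): buf=[_ _ 17 _ _], head=2, tail=3, size=1
write(38): buf=[_ _ 17 38 _], head=2, tail=4, size=2
write(12): buf=[_ _ 17 38 12], head=2, tail=0, size=3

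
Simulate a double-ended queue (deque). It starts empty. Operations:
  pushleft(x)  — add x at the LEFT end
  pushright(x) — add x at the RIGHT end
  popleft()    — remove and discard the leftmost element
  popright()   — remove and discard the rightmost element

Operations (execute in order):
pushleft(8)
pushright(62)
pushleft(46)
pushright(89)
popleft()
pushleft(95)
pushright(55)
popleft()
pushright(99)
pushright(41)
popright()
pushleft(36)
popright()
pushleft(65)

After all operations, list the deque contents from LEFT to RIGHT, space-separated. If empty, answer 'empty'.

Answer: 65 36 8 62 89 55

Derivation:
pushleft(8): [8]
pushright(62): [8, 62]
pushleft(46): [46, 8, 62]
pushright(89): [46, 8, 62, 89]
popleft(): [8, 62, 89]
pushleft(95): [95, 8, 62, 89]
pushright(55): [95, 8, 62, 89, 55]
popleft(): [8, 62, 89, 55]
pushright(99): [8, 62, 89, 55, 99]
pushright(41): [8, 62, 89, 55, 99, 41]
popright(): [8, 62, 89, 55, 99]
pushleft(36): [36, 8, 62, 89, 55, 99]
popright(): [36, 8, 62, 89, 55]
pushleft(65): [65, 36, 8, 62, 89, 55]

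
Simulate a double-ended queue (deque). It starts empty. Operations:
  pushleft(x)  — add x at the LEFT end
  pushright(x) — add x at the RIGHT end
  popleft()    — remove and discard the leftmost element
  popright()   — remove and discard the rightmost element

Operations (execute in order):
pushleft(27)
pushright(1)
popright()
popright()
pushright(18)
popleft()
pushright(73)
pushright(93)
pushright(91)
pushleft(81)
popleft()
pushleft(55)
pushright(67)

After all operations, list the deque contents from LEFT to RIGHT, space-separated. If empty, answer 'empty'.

Answer: 55 73 93 91 67

Derivation:
pushleft(27): [27]
pushright(1): [27, 1]
popright(): [27]
popright(): []
pushright(18): [18]
popleft(): []
pushright(73): [73]
pushright(93): [73, 93]
pushright(91): [73, 93, 91]
pushleft(81): [81, 73, 93, 91]
popleft(): [73, 93, 91]
pushleft(55): [55, 73, 93, 91]
pushright(67): [55, 73, 93, 91, 67]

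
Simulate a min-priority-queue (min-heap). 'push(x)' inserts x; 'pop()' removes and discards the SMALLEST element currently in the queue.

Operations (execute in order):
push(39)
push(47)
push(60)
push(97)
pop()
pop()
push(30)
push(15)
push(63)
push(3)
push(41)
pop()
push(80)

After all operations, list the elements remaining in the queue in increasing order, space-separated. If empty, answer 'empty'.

push(39): heap contents = [39]
push(47): heap contents = [39, 47]
push(60): heap contents = [39, 47, 60]
push(97): heap contents = [39, 47, 60, 97]
pop() → 39: heap contents = [47, 60, 97]
pop() → 47: heap contents = [60, 97]
push(30): heap contents = [30, 60, 97]
push(15): heap contents = [15, 30, 60, 97]
push(63): heap contents = [15, 30, 60, 63, 97]
push(3): heap contents = [3, 15, 30, 60, 63, 97]
push(41): heap contents = [3, 15, 30, 41, 60, 63, 97]
pop() → 3: heap contents = [15, 30, 41, 60, 63, 97]
push(80): heap contents = [15, 30, 41, 60, 63, 80, 97]

Answer: 15 30 41 60 63 80 97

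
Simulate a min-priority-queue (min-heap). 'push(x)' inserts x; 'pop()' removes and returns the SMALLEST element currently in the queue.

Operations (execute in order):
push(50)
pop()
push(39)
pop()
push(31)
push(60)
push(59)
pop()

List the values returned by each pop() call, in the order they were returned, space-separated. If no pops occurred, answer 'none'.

Answer: 50 39 31

Derivation:
push(50): heap contents = [50]
pop() → 50: heap contents = []
push(39): heap contents = [39]
pop() → 39: heap contents = []
push(31): heap contents = [31]
push(60): heap contents = [31, 60]
push(59): heap contents = [31, 59, 60]
pop() → 31: heap contents = [59, 60]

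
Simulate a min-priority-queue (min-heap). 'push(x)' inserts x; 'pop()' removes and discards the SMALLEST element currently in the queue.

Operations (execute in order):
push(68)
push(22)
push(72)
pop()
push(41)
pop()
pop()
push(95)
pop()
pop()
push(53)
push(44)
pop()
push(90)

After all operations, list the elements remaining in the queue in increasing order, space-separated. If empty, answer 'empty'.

push(68): heap contents = [68]
push(22): heap contents = [22, 68]
push(72): heap contents = [22, 68, 72]
pop() → 22: heap contents = [68, 72]
push(41): heap contents = [41, 68, 72]
pop() → 41: heap contents = [68, 72]
pop() → 68: heap contents = [72]
push(95): heap contents = [72, 95]
pop() → 72: heap contents = [95]
pop() → 95: heap contents = []
push(53): heap contents = [53]
push(44): heap contents = [44, 53]
pop() → 44: heap contents = [53]
push(90): heap contents = [53, 90]

Answer: 53 90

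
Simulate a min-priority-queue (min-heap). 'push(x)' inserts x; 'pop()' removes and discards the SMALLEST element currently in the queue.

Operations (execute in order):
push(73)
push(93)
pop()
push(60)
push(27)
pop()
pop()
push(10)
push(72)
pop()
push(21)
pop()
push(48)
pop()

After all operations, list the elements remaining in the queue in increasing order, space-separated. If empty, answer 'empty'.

push(73): heap contents = [73]
push(93): heap contents = [73, 93]
pop() → 73: heap contents = [93]
push(60): heap contents = [60, 93]
push(27): heap contents = [27, 60, 93]
pop() → 27: heap contents = [60, 93]
pop() → 60: heap contents = [93]
push(10): heap contents = [10, 93]
push(72): heap contents = [10, 72, 93]
pop() → 10: heap contents = [72, 93]
push(21): heap contents = [21, 72, 93]
pop() → 21: heap contents = [72, 93]
push(48): heap contents = [48, 72, 93]
pop() → 48: heap contents = [72, 93]

Answer: 72 93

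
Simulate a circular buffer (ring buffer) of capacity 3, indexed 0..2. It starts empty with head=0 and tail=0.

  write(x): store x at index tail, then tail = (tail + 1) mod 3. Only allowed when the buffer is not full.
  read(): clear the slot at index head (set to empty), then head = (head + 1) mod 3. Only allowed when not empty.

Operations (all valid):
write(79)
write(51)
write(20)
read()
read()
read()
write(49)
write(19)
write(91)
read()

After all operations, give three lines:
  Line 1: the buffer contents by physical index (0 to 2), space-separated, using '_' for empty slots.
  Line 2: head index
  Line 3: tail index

Answer: _ 19 91
1
0

Derivation:
write(79): buf=[79 _ _], head=0, tail=1, size=1
write(51): buf=[79 51 _], head=0, tail=2, size=2
write(20): buf=[79 51 20], head=0, tail=0, size=3
read(): buf=[_ 51 20], head=1, tail=0, size=2
read(): buf=[_ _ 20], head=2, tail=0, size=1
read(): buf=[_ _ _], head=0, tail=0, size=0
write(49): buf=[49 _ _], head=0, tail=1, size=1
write(19): buf=[49 19 _], head=0, tail=2, size=2
write(91): buf=[49 19 91], head=0, tail=0, size=3
read(): buf=[_ 19 91], head=1, tail=0, size=2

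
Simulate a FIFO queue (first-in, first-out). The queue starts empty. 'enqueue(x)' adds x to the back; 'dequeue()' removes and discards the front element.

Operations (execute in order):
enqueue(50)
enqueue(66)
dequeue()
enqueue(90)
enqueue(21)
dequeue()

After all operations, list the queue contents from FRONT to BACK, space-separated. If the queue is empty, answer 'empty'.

Answer: 90 21

Derivation:
enqueue(50): [50]
enqueue(66): [50, 66]
dequeue(): [66]
enqueue(90): [66, 90]
enqueue(21): [66, 90, 21]
dequeue(): [90, 21]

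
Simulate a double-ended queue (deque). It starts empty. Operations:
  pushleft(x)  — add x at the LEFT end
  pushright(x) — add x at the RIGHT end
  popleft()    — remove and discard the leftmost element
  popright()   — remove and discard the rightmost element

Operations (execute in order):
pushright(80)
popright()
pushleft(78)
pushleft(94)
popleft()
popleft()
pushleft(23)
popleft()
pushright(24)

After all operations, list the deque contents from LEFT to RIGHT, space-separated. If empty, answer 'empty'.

pushright(80): [80]
popright(): []
pushleft(78): [78]
pushleft(94): [94, 78]
popleft(): [78]
popleft(): []
pushleft(23): [23]
popleft(): []
pushright(24): [24]

Answer: 24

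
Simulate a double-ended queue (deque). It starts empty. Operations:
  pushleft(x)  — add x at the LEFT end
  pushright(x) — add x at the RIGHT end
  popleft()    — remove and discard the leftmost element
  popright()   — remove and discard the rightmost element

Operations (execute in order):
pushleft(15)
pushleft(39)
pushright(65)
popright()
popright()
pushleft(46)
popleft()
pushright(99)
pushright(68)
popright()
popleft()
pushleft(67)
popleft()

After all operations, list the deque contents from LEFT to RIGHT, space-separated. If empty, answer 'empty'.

pushleft(15): [15]
pushleft(39): [39, 15]
pushright(65): [39, 15, 65]
popright(): [39, 15]
popright(): [39]
pushleft(46): [46, 39]
popleft(): [39]
pushright(99): [39, 99]
pushright(68): [39, 99, 68]
popright(): [39, 99]
popleft(): [99]
pushleft(67): [67, 99]
popleft(): [99]

Answer: 99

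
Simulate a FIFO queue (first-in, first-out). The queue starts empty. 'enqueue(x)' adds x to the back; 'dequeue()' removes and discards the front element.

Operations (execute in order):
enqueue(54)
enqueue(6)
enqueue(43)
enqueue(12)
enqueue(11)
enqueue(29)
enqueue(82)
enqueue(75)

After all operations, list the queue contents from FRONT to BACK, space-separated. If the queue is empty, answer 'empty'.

Answer: 54 6 43 12 11 29 82 75

Derivation:
enqueue(54): [54]
enqueue(6): [54, 6]
enqueue(43): [54, 6, 43]
enqueue(12): [54, 6, 43, 12]
enqueue(11): [54, 6, 43, 12, 11]
enqueue(29): [54, 6, 43, 12, 11, 29]
enqueue(82): [54, 6, 43, 12, 11, 29, 82]
enqueue(75): [54, 6, 43, 12, 11, 29, 82, 75]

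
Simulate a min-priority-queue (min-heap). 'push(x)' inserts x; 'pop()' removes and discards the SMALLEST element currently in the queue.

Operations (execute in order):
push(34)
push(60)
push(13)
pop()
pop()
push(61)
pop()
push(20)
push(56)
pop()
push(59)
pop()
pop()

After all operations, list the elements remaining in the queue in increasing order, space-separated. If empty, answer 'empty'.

Answer: 61

Derivation:
push(34): heap contents = [34]
push(60): heap contents = [34, 60]
push(13): heap contents = [13, 34, 60]
pop() → 13: heap contents = [34, 60]
pop() → 34: heap contents = [60]
push(61): heap contents = [60, 61]
pop() → 60: heap contents = [61]
push(20): heap contents = [20, 61]
push(56): heap contents = [20, 56, 61]
pop() → 20: heap contents = [56, 61]
push(59): heap contents = [56, 59, 61]
pop() → 56: heap contents = [59, 61]
pop() → 59: heap contents = [61]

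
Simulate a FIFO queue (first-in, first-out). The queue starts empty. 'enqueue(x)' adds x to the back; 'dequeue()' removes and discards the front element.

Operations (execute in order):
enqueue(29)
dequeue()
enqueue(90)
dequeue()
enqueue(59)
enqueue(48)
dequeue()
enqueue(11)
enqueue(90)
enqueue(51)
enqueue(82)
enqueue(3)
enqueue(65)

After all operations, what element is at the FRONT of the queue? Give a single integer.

Answer: 48

Derivation:
enqueue(29): queue = [29]
dequeue(): queue = []
enqueue(90): queue = [90]
dequeue(): queue = []
enqueue(59): queue = [59]
enqueue(48): queue = [59, 48]
dequeue(): queue = [48]
enqueue(11): queue = [48, 11]
enqueue(90): queue = [48, 11, 90]
enqueue(51): queue = [48, 11, 90, 51]
enqueue(82): queue = [48, 11, 90, 51, 82]
enqueue(3): queue = [48, 11, 90, 51, 82, 3]
enqueue(65): queue = [48, 11, 90, 51, 82, 3, 65]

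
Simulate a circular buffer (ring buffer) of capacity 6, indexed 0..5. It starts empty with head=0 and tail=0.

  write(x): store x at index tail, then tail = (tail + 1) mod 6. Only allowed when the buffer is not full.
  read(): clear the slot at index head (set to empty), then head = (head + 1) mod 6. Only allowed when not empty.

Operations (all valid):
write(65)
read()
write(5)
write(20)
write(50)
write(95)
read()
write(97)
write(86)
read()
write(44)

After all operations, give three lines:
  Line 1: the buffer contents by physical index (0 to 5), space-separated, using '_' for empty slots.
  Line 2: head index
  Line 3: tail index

write(65): buf=[65 _ _ _ _ _], head=0, tail=1, size=1
read(): buf=[_ _ _ _ _ _], head=1, tail=1, size=0
write(5): buf=[_ 5 _ _ _ _], head=1, tail=2, size=1
write(20): buf=[_ 5 20 _ _ _], head=1, tail=3, size=2
write(50): buf=[_ 5 20 50 _ _], head=1, tail=4, size=3
write(95): buf=[_ 5 20 50 95 _], head=1, tail=5, size=4
read(): buf=[_ _ 20 50 95 _], head=2, tail=5, size=3
write(97): buf=[_ _ 20 50 95 97], head=2, tail=0, size=4
write(86): buf=[86 _ 20 50 95 97], head=2, tail=1, size=5
read(): buf=[86 _ _ 50 95 97], head=3, tail=1, size=4
write(44): buf=[86 44 _ 50 95 97], head=3, tail=2, size=5

Answer: 86 44 _ 50 95 97
3
2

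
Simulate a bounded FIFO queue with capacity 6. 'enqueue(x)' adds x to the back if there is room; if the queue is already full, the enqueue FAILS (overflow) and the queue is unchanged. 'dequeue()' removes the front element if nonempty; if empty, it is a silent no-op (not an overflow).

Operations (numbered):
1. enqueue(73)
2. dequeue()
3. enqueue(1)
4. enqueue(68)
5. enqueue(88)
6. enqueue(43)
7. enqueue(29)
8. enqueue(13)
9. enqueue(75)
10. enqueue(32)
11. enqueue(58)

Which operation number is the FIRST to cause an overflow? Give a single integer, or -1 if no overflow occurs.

1. enqueue(73): size=1
2. dequeue(): size=0
3. enqueue(1): size=1
4. enqueue(68): size=2
5. enqueue(88): size=3
6. enqueue(43): size=4
7. enqueue(29): size=5
8. enqueue(13): size=6
9. enqueue(75): size=6=cap → OVERFLOW (fail)
10. enqueue(32): size=6=cap → OVERFLOW (fail)
11. enqueue(58): size=6=cap → OVERFLOW (fail)

Answer: 9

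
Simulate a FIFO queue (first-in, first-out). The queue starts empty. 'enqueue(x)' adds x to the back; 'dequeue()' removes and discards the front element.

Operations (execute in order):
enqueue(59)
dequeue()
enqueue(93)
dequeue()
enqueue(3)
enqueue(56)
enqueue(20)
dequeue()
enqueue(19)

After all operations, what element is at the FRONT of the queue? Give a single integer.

enqueue(59): queue = [59]
dequeue(): queue = []
enqueue(93): queue = [93]
dequeue(): queue = []
enqueue(3): queue = [3]
enqueue(56): queue = [3, 56]
enqueue(20): queue = [3, 56, 20]
dequeue(): queue = [56, 20]
enqueue(19): queue = [56, 20, 19]

Answer: 56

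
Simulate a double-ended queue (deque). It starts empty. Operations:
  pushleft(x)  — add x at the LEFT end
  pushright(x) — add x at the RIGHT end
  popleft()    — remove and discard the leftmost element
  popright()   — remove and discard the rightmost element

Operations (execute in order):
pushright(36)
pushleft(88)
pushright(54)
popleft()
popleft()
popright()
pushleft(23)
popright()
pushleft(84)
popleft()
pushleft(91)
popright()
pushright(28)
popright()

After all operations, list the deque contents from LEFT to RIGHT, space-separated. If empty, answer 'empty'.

pushright(36): [36]
pushleft(88): [88, 36]
pushright(54): [88, 36, 54]
popleft(): [36, 54]
popleft(): [54]
popright(): []
pushleft(23): [23]
popright(): []
pushleft(84): [84]
popleft(): []
pushleft(91): [91]
popright(): []
pushright(28): [28]
popright(): []

Answer: empty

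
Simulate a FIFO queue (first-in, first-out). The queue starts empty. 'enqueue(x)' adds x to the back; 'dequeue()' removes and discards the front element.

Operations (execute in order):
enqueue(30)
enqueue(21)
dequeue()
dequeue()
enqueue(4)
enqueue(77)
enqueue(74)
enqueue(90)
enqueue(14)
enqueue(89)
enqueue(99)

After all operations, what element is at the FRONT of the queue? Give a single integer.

enqueue(30): queue = [30]
enqueue(21): queue = [30, 21]
dequeue(): queue = [21]
dequeue(): queue = []
enqueue(4): queue = [4]
enqueue(77): queue = [4, 77]
enqueue(74): queue = [4, 77, 74]
enqueue(90): queue = [4, 77, 74, 90]
enqueue(14): queue = [4, 77, 74, 90, 14]
enqueue(89): queue = [4, 77, 74, 90, 14, 89]
enqueue(99): queue = [4, 77, 74, 90, 14, 89, 99]

Answer: 4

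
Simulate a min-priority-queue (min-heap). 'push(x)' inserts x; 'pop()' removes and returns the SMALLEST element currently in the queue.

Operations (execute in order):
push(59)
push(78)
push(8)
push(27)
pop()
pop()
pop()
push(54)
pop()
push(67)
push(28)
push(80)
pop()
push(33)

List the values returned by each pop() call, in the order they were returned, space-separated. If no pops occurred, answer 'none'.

push(59): heap contents = [59]
push(78): heap contents = [59, 78]
push(8): heap contents = [8, 59, 78]
push(27): heap contents = [8, 27, 59, 78]
pop() → 8: heap contents = [27, 59, 78]
pop() → 27: heap contents = [59, 78]
pop() → 59: heap contents = [78]
push(54): heap contents = [54, 78]
pop() → 54: heap contents = [78]
push(67): heap contents = [67, 78]
push(28): heap contents = [28, 67, 78]
push(80): heap contents = [28, 67, 78, 80]
pop() → 28: heap contents = [67, 78, 80]
push(33): heap contents = [33, 67, 78, 80]

Answer: 8 27 59 54 28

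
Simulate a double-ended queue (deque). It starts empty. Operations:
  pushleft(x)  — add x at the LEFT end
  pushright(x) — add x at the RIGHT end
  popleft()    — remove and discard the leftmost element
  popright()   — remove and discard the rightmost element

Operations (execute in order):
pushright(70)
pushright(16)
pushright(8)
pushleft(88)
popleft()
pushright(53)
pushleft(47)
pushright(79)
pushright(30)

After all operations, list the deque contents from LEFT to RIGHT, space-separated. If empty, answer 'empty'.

pushright(70): [70]
pushright(16): [70, 16]
pushright(8): [70, 16, 8]
pushleft(88): [88, 70, 16, 8]
popleft(): [70, 16, 8]
pushright(53): [70, 16, 8, 53]
pushleft(47): [47, 70, 16, 8, 53]
pushright(79): [47, 70, 16, 8, 53, 79]
pushright(30): [47, 70, 16, 8, 53, 79, 30]

Answer: 47 70 16 8 53 79 30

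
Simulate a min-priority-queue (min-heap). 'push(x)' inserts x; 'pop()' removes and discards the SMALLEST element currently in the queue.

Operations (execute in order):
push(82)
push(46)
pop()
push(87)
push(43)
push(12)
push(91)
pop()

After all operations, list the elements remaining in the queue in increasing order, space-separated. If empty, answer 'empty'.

Answer: 43 82 87 91

Derivation:
push(82): heap contents = [82]
push(46): heap contents = [46, 82]
pop() → 46: heap contents = [82]
push(87): heap contents = [82, 87]
push(43): heap contents = [43, 82, 87]
push(12): heap contents = [12, 43, 82, 87]
push(91): heap contents = [12, 43, 82, 87, 91]
pop() → 12: heap contents = [43, 82, 87, 91]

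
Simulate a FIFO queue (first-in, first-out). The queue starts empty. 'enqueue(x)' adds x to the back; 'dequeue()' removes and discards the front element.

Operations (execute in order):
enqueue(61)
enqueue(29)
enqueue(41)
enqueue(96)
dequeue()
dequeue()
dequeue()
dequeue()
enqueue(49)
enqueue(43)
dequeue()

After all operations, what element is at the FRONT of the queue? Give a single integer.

enqueue(61): queue = [61]
enqueue(29): queue = [61, 29]
enqueue(41): queue = [61, 29, 41]
enqueue(96): queue = [61, 29, 41, 96]
dequeue(): queue = [29, 41, 96]
dequeue(): queue = [41, 96]
dequeue(): queue = [96]
dequeue(): queue = []
enqueue(49): queue = [49]
enqueue(43): queue = [49, 43]
dequeue(): queue = [43]

Answer: 43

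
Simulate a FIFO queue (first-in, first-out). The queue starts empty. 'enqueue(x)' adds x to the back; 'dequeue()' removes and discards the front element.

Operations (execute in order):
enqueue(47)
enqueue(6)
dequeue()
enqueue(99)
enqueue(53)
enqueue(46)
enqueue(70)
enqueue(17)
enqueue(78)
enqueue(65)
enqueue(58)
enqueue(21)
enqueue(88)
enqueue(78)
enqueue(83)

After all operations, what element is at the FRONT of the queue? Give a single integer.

Answer: 6

Derivation:
enqueue(47): queue = [47]
enqueue(6): queue = [47, 6]
dequeue(): queue = [6]
enqueue(99): queue = [6, 99]
enqueue(53): queue = [6, 99, 53]
enqueue(46): queue = [6, 99, 53, 46]
enqueue(70): queue = [6, 99, 53, 46, 70]
enqueue(17): queue = [6, 99, 53, 46, 70, 17]
enqueue(78): queue = [6, 99, 53, 46, 70, 17, 78]
enqueue(65): queue = [6, 99, 53, 46, 70, 17, 78, 65]
enqueue(58): queue = [6, 99, 53, 46, 70, 17, 78, 65, 58]
enqueue(21): queue = [6, 99, 53, 46, 70, 17, 78, 65, 58, 21]
enqueue(88): queue = [6, 99, 53, 46, 70, 17, 78, 65, 58, 21, 88]
enqueue(78): queue = [6, 99, 53, 46, 70, 17, 78, 65, 58, 21, 88, 78]
enqueue(83): queue = [6, 99, 53, 46, 70, 17, 78, 65, 58, 21, 88, 78, 83]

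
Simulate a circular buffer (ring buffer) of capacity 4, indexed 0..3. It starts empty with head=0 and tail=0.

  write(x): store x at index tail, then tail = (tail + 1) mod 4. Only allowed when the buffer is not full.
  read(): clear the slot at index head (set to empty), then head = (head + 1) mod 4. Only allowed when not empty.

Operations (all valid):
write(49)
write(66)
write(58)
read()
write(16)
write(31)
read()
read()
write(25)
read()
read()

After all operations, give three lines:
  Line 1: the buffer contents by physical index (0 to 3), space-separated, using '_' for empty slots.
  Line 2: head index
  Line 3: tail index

write(49): buf=[49 _ _ _], head=0, tail=1, size=1
write(66): buf=[49 66 _ _], head=0, tail=2, size=2
write(58): buf=[49 66 58 _], head=0, tail=3, size=3
read(): buf=[_ 66 58 _], head=1, tail=3, size=2
write(16): buf=[_ 66 58 16], head=1, tail=0, size=3
write(31): buf=[31 66 58 16], head=1, tail=1, size=4
read(): buf=[31 _ 58 16], head=2, tail=1, size=3
read(): buf=[31 _ _ 16], head=3, tail=1, size=2
write(25): buf=[31 25 _ 16], head=3, tail=2, size=3
read(): buf=[31 25 _ _], head=0, tail=2, size=2
read(): buf=[_ 25 _ _], head=1, tail=2, size=1

Answer: _ 25 _ _
1
2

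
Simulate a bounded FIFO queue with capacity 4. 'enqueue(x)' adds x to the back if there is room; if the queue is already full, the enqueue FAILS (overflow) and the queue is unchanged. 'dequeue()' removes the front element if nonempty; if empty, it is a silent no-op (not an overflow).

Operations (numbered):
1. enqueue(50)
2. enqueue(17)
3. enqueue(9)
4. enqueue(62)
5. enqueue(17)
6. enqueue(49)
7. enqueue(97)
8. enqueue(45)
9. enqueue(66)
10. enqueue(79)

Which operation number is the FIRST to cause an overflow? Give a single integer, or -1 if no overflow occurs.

Answer: 5

Derivation:
1. enqueue(50): size=1
2. enqueue(17): size=2
3. enqueue(9): size=3
4. enqueue(62): size=4
5. enqueue(17): size=4=cap → OVERFLOW (fail)
6. enqueue(49): size=4=cap → OVERFLOW (fail)
7. enqueue(97): size=4=cap → OVERFLOW (fail)
8. enqueue(45): size=4=cap → OVERFLOW (fail)
9. enqueue(66): size=4=cap → OVERFLOW (fail)
10. enqueue(79): size=4=cap → OVERFLOW (fail)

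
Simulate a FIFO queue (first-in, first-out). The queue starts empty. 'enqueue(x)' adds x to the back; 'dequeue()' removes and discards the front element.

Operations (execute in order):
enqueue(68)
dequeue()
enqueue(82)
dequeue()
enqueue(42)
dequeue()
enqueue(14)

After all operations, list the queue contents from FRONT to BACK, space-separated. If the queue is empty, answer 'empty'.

Answer: 14

Derivation:
enqueue(68): [68]
dequeue(): []
enqueue(82): [82]
dequeue(): []
enqueue(42): [42]
dequeue(): []
enqueue(14): [14]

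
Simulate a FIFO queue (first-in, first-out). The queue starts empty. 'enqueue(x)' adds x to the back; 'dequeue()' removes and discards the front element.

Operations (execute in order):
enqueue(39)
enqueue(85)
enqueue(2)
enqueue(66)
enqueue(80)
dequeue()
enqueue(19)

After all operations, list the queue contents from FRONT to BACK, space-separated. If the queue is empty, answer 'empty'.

enqueue(39): [39]
enqueue(85): [39, 85]
enqueue(2): [39, 85, 2]
enqueue(66): [39, 85, 2, 66]
enqueue(80): [39, 85, 2, 66, 80]
dequeue(): [85, 2, 66, 80]
enqueue(19): [85, 2, 66, 80, 19]

Answer: 85 2 66 80 19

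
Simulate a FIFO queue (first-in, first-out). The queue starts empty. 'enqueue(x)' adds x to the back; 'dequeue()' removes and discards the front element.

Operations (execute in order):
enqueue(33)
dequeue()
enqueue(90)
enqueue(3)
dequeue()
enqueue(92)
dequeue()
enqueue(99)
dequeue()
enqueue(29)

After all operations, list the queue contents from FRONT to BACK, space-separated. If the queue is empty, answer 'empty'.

enqueue(33): [33]
dequeue(): []
enqueue(90): [90]
enqueue(3): [90, 3]
dequeue(): [3]
enqueue(92): [3, 92]
dequeue(): [92]
enqueue(99): [92, 99]
dequeue(): [99]
enqueue(29): [99, 29]

Answer: 99 29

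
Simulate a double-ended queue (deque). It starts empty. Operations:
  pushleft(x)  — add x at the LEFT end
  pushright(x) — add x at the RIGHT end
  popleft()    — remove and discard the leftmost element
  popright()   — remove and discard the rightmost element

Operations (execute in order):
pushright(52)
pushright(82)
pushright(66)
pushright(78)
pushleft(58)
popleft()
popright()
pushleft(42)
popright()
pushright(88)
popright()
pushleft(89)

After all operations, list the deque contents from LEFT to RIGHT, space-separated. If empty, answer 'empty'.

pushright(52): [52]
pushright(82): [52, 82]
pushright(66): [52, 82, 66]
pushright(78): [52, 82, 66, 78]
pushleft(58): [58, 52, 82, 66, 78]
popleft(): [52, 82, 66, 78]
popright(): [52, 82, 66]
pushleft(42): [42, 52, 82, 66]
popright(): [42, 52, 82]
pushright(88): [42, 52, 82, 88]
popright(): [42, 52, 82]
pushleft(89): [89, 42, 52, 82]

Answer: 89 42 52 82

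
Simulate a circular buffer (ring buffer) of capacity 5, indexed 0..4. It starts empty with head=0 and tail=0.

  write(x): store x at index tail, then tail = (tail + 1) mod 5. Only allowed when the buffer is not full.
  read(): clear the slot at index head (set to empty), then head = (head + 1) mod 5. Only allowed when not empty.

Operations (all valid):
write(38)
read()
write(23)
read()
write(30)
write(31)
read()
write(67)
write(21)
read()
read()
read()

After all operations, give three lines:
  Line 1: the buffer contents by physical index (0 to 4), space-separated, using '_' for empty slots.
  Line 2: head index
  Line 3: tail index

Answer: _ _ _ _ _
1
1

Derivation:
write(38): buf=[38 _ _ _ _], head=0, tail=1, size=1
read(): buf=[_ _ _ _ _], head=1, tail=1, size=0
write(23): buf=[_ 23 _ _ _], head=1, tail=2, size=1
read(): buf=[_ _ _ _ _], head=2, tail=2, size=0
write(30): buf=[_ _ 30 _ _], head=2, tail=3, size=1
write(31): buf=[_ _ 30 31 _], head=2, tail=4, size=2
read(): buf=[_ _ _ 31 _], head=3, tail=4, size=1
write(67): buf=[_ _ _ 31 67], head=3, tail=0, size=2
write(21): buf=[21 _ _ 31 67], head=3, tail=1, size=3
read(): buf=[21 _ _ _ 67], head=4, tail=1, size=2
read(): buf=[21 _ _ _ _], head=0, tail=1, size=1
read(): buf=[_ _ _ _ _], head=1, tail=1, size=0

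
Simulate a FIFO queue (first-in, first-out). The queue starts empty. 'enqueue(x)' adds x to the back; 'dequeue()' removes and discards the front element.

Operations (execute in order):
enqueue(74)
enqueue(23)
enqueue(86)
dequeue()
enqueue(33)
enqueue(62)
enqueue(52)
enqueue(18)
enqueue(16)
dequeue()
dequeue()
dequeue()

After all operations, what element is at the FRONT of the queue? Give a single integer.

Answer: 62

Derivation:
enqueue(74): queue = [74]
enqueue(23): queue = [74, 23]
enqueue(86): queue = [74, 23, 86]
dequeue(): queue = [23, 86]
enqueue(33): queue = [23, 86, 33]
enqueue(62): queue = [23, 86, 33, 62]
enqueue(52): queue = [23, 86, 33, 62, 52]
enqueue(18): queue = [23, 86, 33, 62, 52, 18]
enqueue(16): queue = [23, 86, 33, 62, 52, 18, 16]
dequeue(): queue = [86, 33, 62, 52, 18, 16]
dequeue(): queue = [33, 62, 52, 18, 16]
dequeue(): queue = [62, 52, 18, 16]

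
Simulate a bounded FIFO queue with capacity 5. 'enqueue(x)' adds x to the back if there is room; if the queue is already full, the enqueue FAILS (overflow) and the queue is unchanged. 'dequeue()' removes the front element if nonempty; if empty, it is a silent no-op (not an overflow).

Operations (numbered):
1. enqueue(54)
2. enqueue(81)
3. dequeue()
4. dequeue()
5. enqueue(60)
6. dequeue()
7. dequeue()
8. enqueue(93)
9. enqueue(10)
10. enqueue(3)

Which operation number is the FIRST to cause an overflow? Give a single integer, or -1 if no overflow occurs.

Answer: -1

Derivation:
1. enqueue(54): size=1
2. enqueue(81): size=2
3. dequeue(): size=1
4. dequeue(): size=0
5. enqueue(60): size=1
6. dequeue(): size=0
7. dequeue(): empty, no-op, size=0
8. enqueue(93): size=1
9. enqueue(10): size=2
10. enqueue(3): size=3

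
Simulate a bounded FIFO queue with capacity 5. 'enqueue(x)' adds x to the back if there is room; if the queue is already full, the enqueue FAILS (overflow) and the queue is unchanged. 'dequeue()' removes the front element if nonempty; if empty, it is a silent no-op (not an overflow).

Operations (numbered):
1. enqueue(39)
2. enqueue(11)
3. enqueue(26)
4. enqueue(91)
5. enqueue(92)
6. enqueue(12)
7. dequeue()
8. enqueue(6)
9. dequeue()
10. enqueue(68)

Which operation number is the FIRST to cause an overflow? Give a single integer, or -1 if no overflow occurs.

1. enqueue(39): size=1
2. enqueue(11): size=2
3. enqueue(26): size=3
4. enqueue(91): size=4
5. enqueue(92): size=5
6. enqueue(12): size=5=cap → OVERFLOW (fail)
7. dequeue(): size=4
8. enqueue(6): size=5
9. dequeue(): size=4
10. enqueue(68): size=5

Answer: 6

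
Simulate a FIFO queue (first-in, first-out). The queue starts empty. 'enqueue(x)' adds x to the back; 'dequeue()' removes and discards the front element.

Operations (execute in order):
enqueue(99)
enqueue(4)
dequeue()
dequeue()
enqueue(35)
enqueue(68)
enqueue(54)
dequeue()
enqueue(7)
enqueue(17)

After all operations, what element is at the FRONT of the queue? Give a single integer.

Answer: 68

Derivation:
enqueue(99): queue = [99]
enqueue(4): queue = [99, 4]
dequeue(): queue = [4]
dequeue(): queue = []
enqueue(35): queue = [35]
enqueue(68): queue = [35, 68]
enqueue(54): queue = [35, 68, 54]
dequeue(): queue = [68, 54]
enqueue(7): queue = [68, 54, 7]
enqueue(17): queue = [68, 54, 7, 17]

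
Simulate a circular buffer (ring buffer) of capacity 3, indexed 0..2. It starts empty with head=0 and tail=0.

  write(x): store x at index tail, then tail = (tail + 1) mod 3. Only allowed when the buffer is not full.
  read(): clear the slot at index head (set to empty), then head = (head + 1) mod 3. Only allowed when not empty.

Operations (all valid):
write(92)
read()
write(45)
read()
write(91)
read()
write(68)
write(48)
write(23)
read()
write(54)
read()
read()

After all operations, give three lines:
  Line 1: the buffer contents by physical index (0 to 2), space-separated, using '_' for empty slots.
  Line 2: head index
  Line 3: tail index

Answer: 54 _ _
0
1

Derivation:
write(92): buf=[92 _ _], head=0, tail=1, size=1
read(): buf=[_ _ _], head=1, tail=1, size=0
write(45): buf=[_ 45 _], head=1, tail=2, size=1
read(): buf=[_ _ _], head=2, tail=2, size=0
write(91): buf=[_ _ 91], head=2, tail=0, size=1
read(): buf=[_ _ _], head=0, tail=0, size=0
write(68): buf=[68 _ _], head=0, tail=1, size=1
write(48): buf=[68 48 _], head=0, tail=2, size=2
write(23): buf=[68 48 23], head=0, tail=0, size=3
read(): buf=[_ 48 23], head=1, tail=0, size=2
write(54): buf=[54 48 23], head=1, tail=1, size=3
read(): buf=[54 _ 23], head=2, tail=1, size=2
read(): buf=[54 _ _], head=0, tail=1, size=1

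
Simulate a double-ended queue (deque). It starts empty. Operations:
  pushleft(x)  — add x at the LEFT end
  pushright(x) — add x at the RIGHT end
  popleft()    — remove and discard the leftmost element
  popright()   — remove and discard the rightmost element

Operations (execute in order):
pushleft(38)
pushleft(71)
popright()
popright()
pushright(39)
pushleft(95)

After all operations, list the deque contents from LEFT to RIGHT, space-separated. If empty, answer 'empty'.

pushleft(38): [38]
pushleft(71): [71, 38]
popright(): [71]
popright(): []
pushright(39): [39]
pushleft(95): [95, 39]

Answer: 95 39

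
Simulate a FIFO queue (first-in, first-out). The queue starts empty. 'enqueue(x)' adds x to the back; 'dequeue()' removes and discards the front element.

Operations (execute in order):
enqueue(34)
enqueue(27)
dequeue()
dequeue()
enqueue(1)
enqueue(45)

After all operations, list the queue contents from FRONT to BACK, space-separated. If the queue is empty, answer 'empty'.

Answer: 1 45

Derivation:
enqueue(34): [34]
enqueue(27): [34, 27]
dequeue(): [27]
dequeue(): []
enqueue(1): [1]
enqueue(45): [1, 45]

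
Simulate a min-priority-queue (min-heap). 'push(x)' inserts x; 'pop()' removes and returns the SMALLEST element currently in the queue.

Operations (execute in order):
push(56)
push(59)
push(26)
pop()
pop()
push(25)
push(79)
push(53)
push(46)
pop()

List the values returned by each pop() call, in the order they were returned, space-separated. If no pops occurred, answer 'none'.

Answer: 26 56 25

Derivation:
push(56): heap contents = [56]
push(59): heap contents = [56, 59]
push(26): heap contents = [26, 56, 59]
pop() → 26: heap contents = [56, 59]
pop() → 56: heap contents = [59]
push(25): heap contents = [25, 59]
push(79): heap contents = [25, 59, 79]
push(53): heap contents = [25, 53, 59, 79]
push(46): heap contents = [25, 46, 53, 59, 79]
pop() → 25: heap contents = [46, 53, 59, 79]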